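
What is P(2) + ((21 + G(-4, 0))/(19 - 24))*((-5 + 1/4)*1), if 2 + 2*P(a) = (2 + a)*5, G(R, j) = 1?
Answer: 299/10 ≈ 29.900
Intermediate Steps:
P(a) = 4 + 5*a/2 (P(a) = -1 + ((2 + a)*5)/2 = -1 + (10 + 5*a)/2 = -1 + (5 + 5*a/2) = 4 + 5*a/2)
P(2) + ((21 + G(-4, 0))/(19 - 24))*((-5 + 1/4)*1) = (4 + (5/2)*2) + ((21 + 1)/(19 - 24))*((-5 + 1/4)*1) = (4 + 5) + (22/(-5))*((-5 + ¼)*1) = 9 + (22*(-⅕))*(-19/4*1) = 9 - 22/5*(-19/4) = 9 + 209/10 = 299/10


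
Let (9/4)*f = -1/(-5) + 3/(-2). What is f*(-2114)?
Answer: 54964/45 ≈ 1221.4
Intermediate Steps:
f = -26/45 (f = 4*(-1/(-5) + 3/(-2))/9 = 4*(-1*(-1/5) + 3*(-1/2))/9 = 4*(1/5 - 3/2)/9 = (4/9)*(-13/10) = -26/45 ≈ -0.57778)
f*(-2114) = -26/45*(-2114) = 54964/45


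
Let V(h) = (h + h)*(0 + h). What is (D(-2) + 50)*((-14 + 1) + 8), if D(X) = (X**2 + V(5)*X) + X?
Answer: 240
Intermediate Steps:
V(h) = 2*h**2 (V(h) = (2*h)*h = 2*h**2)
D(X) = X**2 + 51*X (D(X) = (X**2 + (2*5**2)*X) + X = (X**2 + (2*25)*X) + X = (X**2 + 50*X) + X = X**2 + 51*X)
(D(-2) + 50)*((-14 + 1) + 8) = (-2*(51 - 2) + 50)*((-14 + 1) + 8) = (-2*49 + 50)*(-13 + 8) = (-98 + 50)*(-5) = -48*(-5) = 240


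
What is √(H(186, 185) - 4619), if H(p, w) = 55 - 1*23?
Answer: I*√4587 ≈ 67.727*I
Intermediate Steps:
H(p, w) = 32 (H(p, w) = 55 - 23 = 32)
√(H(186, 185) - 4619) = √(32 - 4619) = √(-4587) = I*√4587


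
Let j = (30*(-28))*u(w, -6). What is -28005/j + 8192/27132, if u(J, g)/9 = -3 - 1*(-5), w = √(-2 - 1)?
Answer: 701345/325584 ≈ 2.1541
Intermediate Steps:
w = I*√3 (w = √(-3) = I*√3 ≈ 1.732*I)
u(J, g) = 18 (u(J, g) = 9*(-3 - 1*(-5)) = 9*(-3 + 5) = 9*2 = 18)
j = -15120 (j = (30*(-28))*18 = -840*18 = -15120)
-28005/j + 8192/27132 = -28005/(-15120) + 8192/27132 = -28005*(-1/15120) + 8192*(1/27132) = 1867/1008 + 2048/6783 = 701345/325584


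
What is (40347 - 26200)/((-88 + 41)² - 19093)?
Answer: -2021/2412 ≈ -0.83789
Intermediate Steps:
(40347 - 26200)/((-88 + 41)² - 19093) = 14147/((-47)² - 19093) = 14147/(2209 - 19093) = 14147/(-16884) = 14147*(-1/16884) = -2021/2412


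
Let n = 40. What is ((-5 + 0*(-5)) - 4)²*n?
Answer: 3240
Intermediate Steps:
((-5 + 0*(-5)) - 4)²*n = ((-5 + 0*(-5)) - 4)²*40 = ((-5 + 0) - 4)²*40 = (-5 - 4)²*40 = (-9)²*40 = 81*40 = 3240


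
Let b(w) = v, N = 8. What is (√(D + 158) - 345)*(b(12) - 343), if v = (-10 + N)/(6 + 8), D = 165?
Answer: 828690/7 - 2402*√323/7 ≈ 1.1222e+5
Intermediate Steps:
v = -⅐ (v = (-10 + 8)/(6 + 8) = -2/14 = -2*1/14 = -⅐ ≈ -0.14286)
b(w) = -⅐
(√(D + 158) - 345)*(b(12) - 343) = (√(165 + 158) - 345)*(-⅐ - 343) = (√323 - 345)*(-2402/7) = (-345 + √323)*(-2402/7) = 828690/7 - 2402*√323/7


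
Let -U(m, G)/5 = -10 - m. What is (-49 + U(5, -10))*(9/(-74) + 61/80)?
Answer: 24661/1480 ≈ 16.663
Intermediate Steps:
U(m, G) = 50 + 5*m (U(m, G) = -5*(-10 - m) = 50 + 5*m)
(-49 + U(5, -10))*(9/(-74) + 61/80) = (-49 + (50 + 5*5))*(9/(-74) + 61/80) = (-49 + (50 + 25))*(9*(-1/74) + 61*(1/80)) = (-49 + 75)*(-9/74 + 61/80) = 26*(1897/2960) = 24661/1480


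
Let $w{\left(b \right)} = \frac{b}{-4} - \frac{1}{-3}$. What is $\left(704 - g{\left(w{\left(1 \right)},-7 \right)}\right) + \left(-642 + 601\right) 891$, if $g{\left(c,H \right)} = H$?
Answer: $-35820$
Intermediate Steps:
$w{\left(b \right)} = \frac{1}{3} - \frac{b}{4}$ ($w{\left(b \right)} = b \left(- \frac{1}{4}\right) - - \frac{1}{3} = - \frac{b}{4} + \frac{1}{3} = \frac{1}{3} - \frac{b}{4}$)
$\left(704 - g{\left(w{\left(1 \right)},-7 \right)}\right) + \left(-642 + 601\right) 891 = \left(704 - -7\right) + \left(-642 + 601\right) 891 = \left(704 + 7\right) - 36531 = 711 - 36531 = -35820$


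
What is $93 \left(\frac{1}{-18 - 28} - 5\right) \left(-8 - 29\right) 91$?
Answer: $\frac{72333261}{46} \approx 1.5725 \cdot 10^{6}$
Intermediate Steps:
$93 \left(\frac{1}{-18 - 28} - 5\right) \left(-8 - 29\right) 91 = 93 \left(\frac{1}{-46} - 5\right) \left(-37\right) 91 = 93 \left(- \frac{1}{46} - 5\right) \left(-37\right) 91 = 93 \left(\left(- \frac{231}{46}\right) \left(-37\right)\right) 91 = 93 \cdot \frac{8547}{46} \cdot 91 = \frac{794871}{46} \cdot 91 = \frac{72333261}{46}$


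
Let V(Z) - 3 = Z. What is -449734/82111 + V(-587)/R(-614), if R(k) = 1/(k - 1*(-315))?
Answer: 14337444642/82111 ≈ 1.7461e+5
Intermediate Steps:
R(k) = 1/(315 + k) (R(k) = 1/(k + 315) = 1/(315 + k))
V(Z) = 3 + Z
-449734/82111 + V(-587)/R(-614) = -449734/82111 + (3 - 587)/(1/(315 - 614)) = -449734*1/82111 - 584/(1/(-299)) = -449734/82111 - 584/(-1/299) = -449734/82111 - 584*(-299) = -449734/82111 + 174616 = 14337444642/82111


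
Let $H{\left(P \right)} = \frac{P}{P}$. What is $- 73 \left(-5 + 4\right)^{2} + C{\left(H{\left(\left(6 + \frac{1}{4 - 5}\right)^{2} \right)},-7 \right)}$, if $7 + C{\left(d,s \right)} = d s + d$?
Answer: $-86$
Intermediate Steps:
$H{\left(P \right)} = 1$
$C{\left(d,s \right)} = -7 + d + d s$ ($C{\left(d,s \right)} = -7 + \left(d s + d\right) = -7 + \left(d + d s\right) = -7 + d + d s$)
$- 73 \left(-5 + 4\right)^{2} + C{\left(H{\left(\left(6 + \frac{1}{4 - 5}\right)^{2} \right)},-7 \right)} = - 73 \left(-5 + 4\right)^{2} + \left(-7 + 1 + 1 \left(-7\right)\right) = - 73 \left(-1\right)^{2} - 13 = \left(-73\right) 1 - 13 = -73 - 13 = -86$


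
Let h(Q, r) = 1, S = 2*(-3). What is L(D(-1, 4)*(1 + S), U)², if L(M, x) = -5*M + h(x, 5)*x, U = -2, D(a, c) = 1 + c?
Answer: 15129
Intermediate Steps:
S = -6
L(M, x) = x - 5*M (L(M, x) = -5*M + 1*x = -5*M + x = x - 5*M)
L(D(-1, 4)*(1 + S), U)² = (-2 - 5*(1 + 4)*(1 - 6))² = (-2 - 25*(-5))² = (-2 - 5*(-25))² = (-2 + 125)² = 123² = 15129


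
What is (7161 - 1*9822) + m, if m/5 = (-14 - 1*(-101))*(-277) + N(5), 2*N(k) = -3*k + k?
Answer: -123181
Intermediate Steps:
N(k) = -k (N(k) = (-3*k + k)/2 = (-2*k)/2 = -k)
m = -120520 (m = 5*((-14 - 1*(-101))*(-277) - 1*5) = 5*((-14 + 101)*(-277) - 5) = 5*(87*(-277) - 5) = 5*(-24099 - 5) = 5*(-24104) = -120520)
(7161 - 1*9822) + m = (7161 - 1*9822) - 120520 = (7161 - 9822) - 120520 = -2661 - 120520 = -123181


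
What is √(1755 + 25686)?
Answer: 3*√3049 ≈ 165.65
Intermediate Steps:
√(1755 + 25686) = √27441 = 3*√3049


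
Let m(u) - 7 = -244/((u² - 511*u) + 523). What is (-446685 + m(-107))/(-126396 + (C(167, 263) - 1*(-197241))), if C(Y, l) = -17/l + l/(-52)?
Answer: -135714434543272/21523320741461 ≈ -6.3055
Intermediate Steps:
C(Y, l) = -17/l - l/52 (C(Y, l) = -17/l + l*(-1/52) = -17/l - l/52)
m(u) = 7 - 244/(523 + u² - 511*u) (m(u) = 7 - 244/((u² - 511*u) + 523) = 7 - 244/(523 + u² - 511*u))
(-446685 + m(-107))/(-126396 + (C(167, 263) - 1*(-197241))) = (-446685 + (3417 - 3577*(-107) + 7*(-107)²)/(523 + (-107)² - 511*(-107)))/(-126396 + ((-17/263 - 1/52*263) - 1*(-197241))) = (-446685 + (3417 + 382739 + 7*11449)/(523 + 11449 + 54677))/(-126396 + ((-17*1/263 - 263/52) + 197241)) = (-446685 + (3417 + 382739 + 80143)/66649)/(-126396 + ((-17/263 - 263/52) + 197241)) = (-446685 + (1/66649)*466299)/(-126396 + (-70053/13676 + 197241)) = (-446685 + 466299/66649)/(-126396 + 2697397863/13676) = -29770642266/(66649*968806167/13676) = -29770642266/66649*13676/968806167 = -135714434543272/21523320741461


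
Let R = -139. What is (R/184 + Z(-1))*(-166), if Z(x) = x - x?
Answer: 11537/92 ≈ 125.40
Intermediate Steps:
Z(x) = 0
(R/184 + Z(-1))*(-166) = (-139/184 + 0)*(-166) = -139/184*(-166) = 11537/92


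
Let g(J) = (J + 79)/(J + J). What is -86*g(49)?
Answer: -5504/49 ≈ -112.33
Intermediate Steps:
g(J) = (79 + J)/(2*J) (g(J) = (79 + J)/((2*J)) = (79 + J)*(1/(2*J)) = (79 + J)/(2*J))
-86*g(49) = -43*(79 + 49)/49 = -43*128/49 = -86*64/49 = -5504/49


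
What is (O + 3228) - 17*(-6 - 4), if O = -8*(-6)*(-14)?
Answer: 2726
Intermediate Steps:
O = -672 (O = 48*(-14) = -672)
(O + 3228) - 17*(-6 - 4) = (-672 + 3228) - 17*(-6 - 4) = 2556 - 17*(-10) = 2556 + 170 = 2726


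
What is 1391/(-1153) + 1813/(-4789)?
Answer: -8751888/5521717 ≈ -1.5850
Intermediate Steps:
1391/(-1153) + 1813/(-4789) = 1391*(-1/1153) + 1813*(-1/4789) = -1391/1153 - 1813/4789 = -8751888/5521717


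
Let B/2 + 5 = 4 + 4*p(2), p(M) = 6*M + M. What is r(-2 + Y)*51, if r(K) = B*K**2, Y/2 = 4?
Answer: 201960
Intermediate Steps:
Y = 8 (Y = 2*4 = 8)
p(M) = 7*M
B = 110 (B = -10 + 2*(4 + 4*(7*2)) = -10 + 2*(4 + 4*14) = -10 + 2*(4 + 56) = -10 + 2*60 = -10 + 120 = 110)
r(K) = 110*K**2
r(-2 + Y)*51 = (110*(-2 + 8)**2)*51 = (110*6**2)*51 = (110*36)*51 = 3960*51 = 201960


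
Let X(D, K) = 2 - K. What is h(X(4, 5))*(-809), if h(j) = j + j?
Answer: 4854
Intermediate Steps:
h(j) = 2*j
h(X(4, 5))*(-809) = (2*(2 - 1*5))*(-809) = (2*(2 - 5))*(-809) = (2*(-3))*(-809) = -6*(-809) = 4854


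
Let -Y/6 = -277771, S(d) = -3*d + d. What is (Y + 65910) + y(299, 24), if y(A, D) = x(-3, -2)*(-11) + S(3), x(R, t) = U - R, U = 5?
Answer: 1732442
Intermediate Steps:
S(d) = -2*d
Y = 1666626 (Y = -6*(-277771) = 1666626)
x(R, t) = 5 - R
y(A, D) = -94 (y(A, D) = (5 - 1*(-3))*(-11) - 2*3 = (5 + 3)*(-11) - 6 = 8*(-11) - 6 = -88 - 6 = -94)
(Y + 65910) + y(299, 24) = (1666626 + 65910) - 94 = 1732536 - 94 = 1732442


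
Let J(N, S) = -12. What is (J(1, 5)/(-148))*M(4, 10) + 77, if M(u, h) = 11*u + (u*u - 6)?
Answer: 3011/37 ≈ 81.378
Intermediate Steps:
M(u, h) = -6 + u² + 11*u (M(u, h) = 11*u + (u² - 6) = 11*u + (-6 + u²) = -6 + u² + 11*u)
(J(1, 5)/(-148))*M(4, 10) + 77 = (-12/(-148))*(-6 + 4² + 11*4) + 77 = (-12*(-1/148))*(-6 + 16 + 44) + 77 = (3/37)*54 + 77 = 162/37 + 77 = 3011/37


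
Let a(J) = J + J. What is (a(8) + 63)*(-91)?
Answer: -7189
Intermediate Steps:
a(J) = 2*J
(a(8) + 63)*(-91) = (2*8 + 63)*(-91) = (16 + 63)*(-91) = 79*(-91) = -7189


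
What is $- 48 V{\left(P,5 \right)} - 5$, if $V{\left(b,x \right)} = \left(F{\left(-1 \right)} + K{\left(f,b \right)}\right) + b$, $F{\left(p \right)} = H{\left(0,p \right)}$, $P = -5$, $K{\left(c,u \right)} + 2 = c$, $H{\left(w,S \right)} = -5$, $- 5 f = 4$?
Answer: $\frac{3047}{5} \approx 609.4$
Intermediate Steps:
$f = - \frac{4}{5}$ ($f = \left(- \frac{1}{5}\right) 4 = - \frac{4}{5} \approx -0.8$)
$K{\left(c,u \right)} = -2 + c$
$F{\left(p \right)} = -5$
$V{\left(b,x \right)} = - \frac{39}{5} + b$ ($V{\left(b,x \right)} = \left(-5 - \frac{14}{5}\right) + b = - \frac{39}{5} + b$)
$- 48 V{\left(P,5 \right)} - 5 = - 48 \left(- \frac{39}{5} - 5\right) - 5 = \left(-48\right) \left(- \frac{64}{5}\right) - 5 = \frac{3072}{5} - 5 = \frac{3047}{5}$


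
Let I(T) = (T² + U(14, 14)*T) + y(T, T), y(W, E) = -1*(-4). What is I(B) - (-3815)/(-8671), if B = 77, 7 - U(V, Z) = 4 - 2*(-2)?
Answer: 50773561/8671 ≈ 5855.6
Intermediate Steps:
U(V, Z) = -1 (U(V, Z) = 7 - (4 - 2*(-2)) = 7 - (4 + 4) = 7 - 1*8 = 7 - 8 = -1)
y(W, E) = 4
I(T) = 4 + T² - T (I(T) = (T² - T) + 4 = 4 + T² - T)
I(B) - (-3815)/(-8671) = (4 + 77² - 1*77) - (-3815)/(-8671) = (4 + 5929 - 77) - (-3815)*(-1)/8671 = 5856 - 1*3815/8671 = 5856 - 3815/8671 = 50773561/8671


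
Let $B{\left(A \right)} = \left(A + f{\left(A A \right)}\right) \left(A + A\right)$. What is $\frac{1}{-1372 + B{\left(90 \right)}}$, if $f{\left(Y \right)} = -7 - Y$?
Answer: $- \frac{1}{1444432} \approx -6.9231 \cdot 10^{-7}$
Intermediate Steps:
$B{\left(A \right)} = 2 A \left(-7 + A - A^{2}\right)$ ($B{\left(A \right)} = \left(A - \left(7 + A A\right)\right) \left(A + A\right) = \left(A - \left(7 + A^{2}\right)\right) 2 A = \left(-7 + A - A^{2}\right) 2 A = 2 A \left(-7 + A - A^{2}\right)$)
$\frac{1}{-1372 + B{\left(90 \right)}} = \frac{1}{-1372 + 2 \cdot 90 \left(-7 + 90 - 90^{2}\right)} = \frac{1}{-1372 + 2 \cdot 90 \left(-7 + 90 - 8100\right)} = \frac{1}{-1372 + 2 \cdot 90 \left(-8017\right)} = \frac{1}{-1372 - 1443060} = \frac{1}{-1444432} = - \frac{1}{1444432}$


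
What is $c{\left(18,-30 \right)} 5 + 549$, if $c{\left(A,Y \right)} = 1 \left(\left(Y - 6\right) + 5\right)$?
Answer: $394$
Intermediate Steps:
$c{\left(A,Y \right)} = -1 + Y$ ($c{\left(A,Y \right)} = 1 \left(\left(Y - 6\right) + 5\right) = 1 \left(\left(-6 + Y\right) + 5\right) = 1 \left(-1 + Y\right) = -1 + Y$)
$c{\left(18,-30 \right)} 5 + 549 = \left(-1 - 30\right) 5 + 549 = \left(-31\right) 5 + 549 = -155 + 549 = 394$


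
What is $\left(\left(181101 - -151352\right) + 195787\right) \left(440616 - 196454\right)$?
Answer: $128976134880$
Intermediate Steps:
$\left(\left(181101 - -151352\right) + 195787\right) \left(440616 - 196454\right) = \left(\left(181101 + 151352\right) + 195787\right) 244162 = \left(332453 + 195787\right) 244162 = 528240 \cdot 244162 = 128976134880$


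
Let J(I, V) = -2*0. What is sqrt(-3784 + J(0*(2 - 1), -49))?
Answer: 2*I*sqrt(946) ≈ 61.514*I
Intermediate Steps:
J(I, V) = 0
sqrt(-3784 + J(0*(2 - 1), -49)) = sqrt(-3784 + 0) = sqrt(-3784) = 2*I*sqrt(946)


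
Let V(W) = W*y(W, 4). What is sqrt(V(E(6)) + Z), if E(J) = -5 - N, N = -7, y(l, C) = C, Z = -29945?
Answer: I*sqrt(29937) ≈ 173.02*I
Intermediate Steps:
E(J) = 2 (E(J) = -5 - 1*(-7) = -5 + 7 = 2)
V(W) = 4*W (V(W) = W*4 = 4*W)
sqrt(V(E(6)) + Z) = sqrt(4*2 - 29945) = sqrt(8 - 29945) = sqrt(-29937) = I*sqrt(29937)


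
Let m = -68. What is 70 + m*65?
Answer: -4350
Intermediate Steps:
70 + m*65 = 70 - 68*65 = 70 - 4420 = -4350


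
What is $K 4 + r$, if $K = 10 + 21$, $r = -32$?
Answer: $92$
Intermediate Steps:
$K = 31$
$K 4 + r = 31 \cdot 4 - 32 = 124 - 32 = 92$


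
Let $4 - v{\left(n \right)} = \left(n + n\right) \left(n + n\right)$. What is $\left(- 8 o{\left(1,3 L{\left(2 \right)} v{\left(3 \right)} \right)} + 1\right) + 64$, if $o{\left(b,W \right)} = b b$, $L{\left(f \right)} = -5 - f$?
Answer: $57$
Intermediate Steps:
$v{\left(n \right)} = 4 - 4 n^{2}$ ($v{\left(n \right)} = 4 - \left(n + n\right) \left(n + n\right) = 4 - 2 n 2 n = 4 - 4 n^{2}$)
$o{\left(b,W \right)} = b^{2}$
$\left(- 8 o{\left(1,3 L{\left(2 \right)} v{\left(3 \right)} \right)} + 1\right) + 64 = \left(- 8 \cdot 1^{2} + 1\right) + 64 = \left(\left(-8\right) 1 + 1\right) + 64 = \left(-8 + 1\right) + 64 = -7 + 64 = 57$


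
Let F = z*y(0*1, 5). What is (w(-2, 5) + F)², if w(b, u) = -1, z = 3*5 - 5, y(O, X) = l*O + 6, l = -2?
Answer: 3481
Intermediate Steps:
y(O, X) = 6 - 2*O (y(O, X) = -2*O + 6 = 6 - 2*O)
z = 10 (z = 15 - 5 = 10)
F = 60 (F = 10*(6 - 0) = 10*(6 - 2*0) = 10*(6 + 0) = 10*6 = 60)
(w(-2, 5) + F)² = (-1 + 60)² = 59² = 3481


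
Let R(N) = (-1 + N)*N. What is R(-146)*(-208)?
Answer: -4464096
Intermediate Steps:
R(N) = N*(-1 + N)
R(-146)*(-208) = -146*(-1 - 146)*(-208) = -146*(-147)*(-208) = 21462*(-208) = -4464096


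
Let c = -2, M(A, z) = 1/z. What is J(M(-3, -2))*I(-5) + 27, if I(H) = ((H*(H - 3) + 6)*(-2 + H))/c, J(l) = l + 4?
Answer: 1181/2 ≈ 590.50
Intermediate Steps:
J(l) = 4 + l
I(H) = -(-2 + H)*(6 + H*(-3 + H))/2 (I(H) = ((H*(H - 3) + 6)*(-2 + H))/(-2) = ((H*(-3 + H) + 6)*(-2 + H))*(-½) = ((6 + H*(-3 + H))*(-2 + H))*(-½) = ((-2 + H)*(6 + H*(-3 + H)))*(-½) = -(-2 + H)*(6 + H*(-3 + H))/2)
J(M(-3, -2))*I(-5) + 27 = (4 + 1/(-2))*(6 - 6*(-5) - ½*(-5)³ + (5/2)*(-5)²) + 27 = (4 - ½)*(6 + 30 - ½*(-125) + (5/2)*25) + 27 = 7*(6 + 30 + 125/2 + 125/2)/2 + 27 = (7/2)*161 + 27 = 1127/2 + 27 = 1181/2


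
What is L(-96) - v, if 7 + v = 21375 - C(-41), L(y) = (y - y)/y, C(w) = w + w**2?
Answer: -19728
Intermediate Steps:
L(y) = 0 (L(y) = 0/y = 0)
v = 19728 (v = -7 + (21375 - (-41)*(1 - 41)) = -7 + (21375 - (-41)*(-40)) = -7 + (21375 - 1*1640) = -7 + (21375 - 1640) = -7 + 19735 = 19728)
L(-96) - v = 0 - 1*19728 = 0 - 19728 = -19728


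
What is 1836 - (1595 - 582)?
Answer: 823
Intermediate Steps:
1836 - (1595 - 582) = 1836 - 1*1013 = 1836 - 1013 = 823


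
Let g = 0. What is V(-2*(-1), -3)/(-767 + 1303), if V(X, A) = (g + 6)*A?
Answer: -9/268 ≈ -0.033582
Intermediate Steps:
V(X, A) = 6*A (V(X, A) = (0 + 6)*A = 6*A)
V(-2*(-1), -3)/(-767 + 1303) = (6*(-3))/(-767 + 1303) = -18/536 = -18*1/536 = -9/268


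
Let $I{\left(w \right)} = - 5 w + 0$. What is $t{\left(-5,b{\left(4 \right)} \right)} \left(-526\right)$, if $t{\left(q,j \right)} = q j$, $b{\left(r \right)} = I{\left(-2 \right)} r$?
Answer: $105200$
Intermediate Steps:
$I{\left(w \right)} = - 5 w$
$b{\left(r \right)} = 10 r$ ($b{\left(r \right)} = \left(-5\right) \left(-2\right) r = 10 r$)
$t{\left(q,j \right)} = j q$
$t{\left(-5,b{\left(4 \right)} \right)} \left(-526\right) = 10 \cdot 4 \left(-5\right) \left(-526\right) = 40 \left(-5\right) \left(-526\right) = \left(-200\right) \left(-526\right) = 105200$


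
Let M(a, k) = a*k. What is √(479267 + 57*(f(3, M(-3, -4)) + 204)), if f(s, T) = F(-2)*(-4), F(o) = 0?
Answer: √490895 ≈ 700.64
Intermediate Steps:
f(s, T) = 0 (f(s, T) = 0*(-4) = 0)
√(479267 + 57*(f(3, M(-3, -4)) + 204)) = √(479267 + 57*(0 + 204)) = √(479267 + 57*204) = √(479267 + 11628) = √490895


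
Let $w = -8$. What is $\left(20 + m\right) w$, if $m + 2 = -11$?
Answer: $-56$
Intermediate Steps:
$m = -13$ ($m = -2 - 11 = -13$)
$\left(20 + m\right) w = \left(20 - 13\right) \left(-8\right) = 7 \left(-8\right) = -56$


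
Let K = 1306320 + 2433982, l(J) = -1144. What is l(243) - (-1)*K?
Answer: 3739158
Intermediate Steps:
K = 3740302
l(243) - (-1)*K = -1144 - (-1)*3740302 = -1144 - 1*(-3740302) = -1144 + 3740302 = 3739158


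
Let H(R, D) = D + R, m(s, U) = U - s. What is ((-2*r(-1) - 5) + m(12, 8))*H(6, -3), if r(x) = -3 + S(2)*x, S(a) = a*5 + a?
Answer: 63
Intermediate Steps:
S(a) = 6*a (S(a) = 5*a + a = 6*a)
r(x) = -3 + 12*x (r(x) = -3 + (6*2)*x = -3 + 12*x)
((-2*r(-1) - 5) + m(12, 8))*H(6, -3) = ((-2*(-3 + 12*(-1)) - 5) + (8 - 1*12))*(-3 + 6) = ((-2*(-3 - 12) - 5) + (8 - 12))*3 = ((-2*(-15) - 5) - 4)*3 = ((30 - 5) - 4)*3 = (25 - 4)*3 = 21*3 = 63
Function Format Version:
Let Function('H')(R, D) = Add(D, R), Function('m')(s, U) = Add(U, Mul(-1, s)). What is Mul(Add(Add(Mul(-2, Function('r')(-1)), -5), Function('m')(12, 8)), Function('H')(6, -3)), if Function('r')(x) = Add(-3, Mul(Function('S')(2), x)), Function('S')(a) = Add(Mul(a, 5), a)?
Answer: 63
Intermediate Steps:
Function('S')(a) = Mul(6, a) (Function('S')(a) = Add(Mul(5, a), a) = Mul(6, a))
Function('r')(x) = Add(-3, Mul(12, x)) (Function('r')(x) = Add(-3, Mul(Mul(6, 2), x)) = Add(-3, Mul(12, x)))
Mul(Add(Add(Mul(-2, Function('r')(-1)), -5), Function('m')(12, 8)), Function('H')(6, -3)) = Mul(Add(Add(Mul(-2, Add(-3, Mul(12, -1))), -5), Add(8, Mul(-1, 12))), Add(-3, 6)) = Mul(Add(Add(Mul(-2, Add(-3, -12)), -5), Add(8, -12)), 3) = Mul(Add(Add(Mul(-2, -15), -5), -4), 3) = Mul(Add(Add(30, -5), -4), 3) = Mul(Add(25, -4), 3) = Mul(21, 3) = 63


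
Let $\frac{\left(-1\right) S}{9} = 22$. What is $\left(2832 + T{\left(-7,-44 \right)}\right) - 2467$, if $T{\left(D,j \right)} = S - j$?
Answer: $211$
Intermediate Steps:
$S = -198$ ($S = \left(-9\right) 22 = -198$)
$T{\left(D,j \right)} = -198 - j$
$\left(2832 + T{\left(-7,-44 \right)}\right) - 2467 = \left(2832 - 154\right) - 2467 = 2678 - 2467 = 211$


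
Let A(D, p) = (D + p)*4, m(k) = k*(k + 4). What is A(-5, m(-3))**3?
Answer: -32768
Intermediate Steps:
m(k) = k*(4 + k)
A(D, p) = 4*D + 4*p
A(-5, m(-3))**3 = (4*(-5) + 4*(-3*(4 - 3)))**3 = (-20 + 4*(-3*1))**3 = (-20 + 4*(-3))**3 = (-20 - 12)**3 = (-32)**3 = -32768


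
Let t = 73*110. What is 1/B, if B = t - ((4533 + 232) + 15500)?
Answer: -1/12235 ≈ -8.1733e-5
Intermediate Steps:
t = 8030
B = -12235 (B = 8030 - ((4533 + 232) + 15500) = 8030 - (4765 + 15500) = 8030 - 1*20265 = 8030 - 20265 = -12235)
1/B = 1/(-12235) = -1/12235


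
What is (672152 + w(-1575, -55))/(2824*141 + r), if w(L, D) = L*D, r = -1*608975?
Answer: -758777/210791 ≈ -3.5997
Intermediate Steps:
r = -608975
w(L, D) = D*L
(672152 + w(-1575, -55))/(2824*141 + r) = (672152 - 55*(-1575))/(2824*141 - 608975) = (672152 + 86625)/(398184 - 608975) = 758777/(-210791) = 758777*(-1/210791) = -758777/210791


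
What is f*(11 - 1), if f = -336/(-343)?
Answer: 480/49 ≈ 9.7959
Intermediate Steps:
f = 48/49 (f = -336*(-1/343) = 48/49 ≈ 0.97959)
f*(11 - 1) = 48*(11 - 1)/49 = (48/49)*10 = 480/49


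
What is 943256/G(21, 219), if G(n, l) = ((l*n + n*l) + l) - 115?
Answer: 471628/4651 ≈ 101.40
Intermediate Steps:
G(n, l) = -115 + l + 2*l*n (G(n, l) = ((l*n + l*n) + l) - 115 = (2*l*n + l) - 115 = (l + 2*l*n) - 115 = -115 + l + 2*l*n)
943256/G(21, 219) = 943256/(-115 + 219 + 2*219*21) = 943256/(-115 + 219 + 9198) = 943256/9302 = 943256*(1/9302) = 471628/4651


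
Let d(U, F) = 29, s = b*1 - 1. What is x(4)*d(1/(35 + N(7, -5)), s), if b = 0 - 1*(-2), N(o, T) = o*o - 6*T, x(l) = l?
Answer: 116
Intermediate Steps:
N(o, T) = o**2 - 6*T
b = 2 (b = 0 + 2 = 2)
s = 1 (s = 2*1 - 1 = 2 - 1 = 1)
x(4)*d(1/(35 + N(7, -5)), s) = 4*29 = 116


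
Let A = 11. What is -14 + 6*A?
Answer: 52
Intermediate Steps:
-14 + 6*A = -14 + 6*11 = -14 + 66 = 52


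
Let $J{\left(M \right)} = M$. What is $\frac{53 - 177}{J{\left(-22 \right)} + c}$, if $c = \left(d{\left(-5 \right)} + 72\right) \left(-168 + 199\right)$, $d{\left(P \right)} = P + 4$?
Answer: $- \frac{124}{2179} \approx -0.056907$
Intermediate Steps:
$d{\left(P \right)} = 4 + P$
$c = 2201$ ($c = \left(\left(4 - 5\right) + 72\right) \left(-168 + 199\right) = \left(-1 + 72\right) 31 = 71 \cdot 31 = 2201$)
$\frac{53 - 177}{J{\left(-22 \right)} + c} = \frac{53 - 177}{-22 + 2201} = - \frac{124}{2179}$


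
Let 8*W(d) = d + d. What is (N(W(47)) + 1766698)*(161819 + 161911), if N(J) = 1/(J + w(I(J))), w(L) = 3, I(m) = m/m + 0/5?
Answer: 33744056763780/59 ≈ 5.7193e+11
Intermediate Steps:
I(m) = 1 (I(m) = 1 + 0*(⅕) = 1 + 0 = 1)
W(d) = d/4 (W(d) = (d + d)/8 = (2*d)/8 = d/4)
N(J) = 1/(3 + J) (N(J) = 1/(J + 3) = 1/(3 + J))
(N(W(47)) + 1766698)*(161819 + 161911) = (1/(3 + (¼)*47) + 1766698)*(161819 + 161911) = (1/(3 + 47/4) + 1766698)*323730 = (1/(59/4) + 1766698)*323730 = (4/59 + 1766698)*323730 = (104235186/59)*323730 = 33744056763780/59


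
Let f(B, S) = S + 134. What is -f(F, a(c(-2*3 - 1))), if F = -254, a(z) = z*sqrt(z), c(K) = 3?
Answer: -134 - 3*sqrt(3) ≈ -139.20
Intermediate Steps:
a(z) = z**(3/2)
f(B, S) = 134 + S
-f(F, a(c(-2*3 - 1))) = -(134 + 3**(3/2)) = -(134 + 3*sqrt(3)) = -134 - 3*sqrt(3)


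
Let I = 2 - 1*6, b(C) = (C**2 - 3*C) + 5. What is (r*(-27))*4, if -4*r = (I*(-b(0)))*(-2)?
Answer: -1080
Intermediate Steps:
b(C) = 5 + C**2 - 3*C
I = -4 (I = 2 - 6 = -4)
r = 10 (r = -(-(-4)*(5 + 0**2 - 3*0))*(-2)/4 = -(-(-4)*(5 + 0 + 0))*(-2)/4 = -(-(-4)*5)*(-2)/4 = -(-4*(-5))*(-2)/4 = -5*(-2) = -1/4*(-40) = 10)
(r*(-27))*4 = (10*(-27))*4 = -270*4 = -1080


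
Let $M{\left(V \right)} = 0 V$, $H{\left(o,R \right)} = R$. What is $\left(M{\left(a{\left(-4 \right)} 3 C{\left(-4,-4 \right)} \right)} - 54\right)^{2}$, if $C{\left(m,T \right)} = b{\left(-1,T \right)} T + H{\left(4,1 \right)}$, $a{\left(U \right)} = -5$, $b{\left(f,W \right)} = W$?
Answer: $2916$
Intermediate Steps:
$C{\left(m,T \right)} = 1 + T^{2}$ ($C{\left(m,T \right)} = T T + 1 = T^{2} + 1 = 1 + T^{2}$)
$M{\left(V \right)} = 0$
$\left(M{\left(a{\left(-4 \right)} 3 C{\left(-4,-4 \right)} \right)} - 54\right)^{2} = \left(0 - 54\right)^{2} = \left(-54\right)^{2} = 2916$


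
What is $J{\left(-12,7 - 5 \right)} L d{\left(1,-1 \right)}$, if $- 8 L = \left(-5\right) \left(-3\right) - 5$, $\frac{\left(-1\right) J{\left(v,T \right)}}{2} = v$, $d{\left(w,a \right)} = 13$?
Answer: $-390$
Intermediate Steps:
$J{\left(v,T \right)} = - 2 v$
$L = - \frac{5}{4}$ ($L = - \frac{\left(-5\right) \left(-3\right) - 5}{8} = - \frac{15 - 5}{8} = \left(- \frac{1}{8}\right) 10 = - \frac{5}{4} \approx -1.25$)
$J{\left(-12,7 - 5 \right)} L d{\left(1,-1 \right)} = \left(-2\right) \left(-12\right) \left(- \frac{5}{4}\right) 13 = 24 \left(- \frac{5}{4}\right) 13 = \left(-30\right) 13 = -390$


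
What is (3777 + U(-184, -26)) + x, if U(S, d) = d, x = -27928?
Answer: -24177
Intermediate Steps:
(3777 + U(-184, -26)) + x = (3777 - 26) - 27928 = 3751 - 27928 = -24177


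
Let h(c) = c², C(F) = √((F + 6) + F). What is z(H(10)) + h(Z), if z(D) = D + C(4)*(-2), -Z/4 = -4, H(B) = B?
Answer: 266 - 2*√14 ≈ 258.52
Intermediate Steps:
Z = 16 (Z = -4*(-4) = 16)
C(F) = √(6 + 2*F) (C(F) = √((6 + F) + F) = √(6 + 2*F))
z(D) = D - 2*√14 (z(D) = D + √(6 + 2*4)*(-2) = D + √(6 + 8)*(-2) = D + √14*(-2) = D - 2*√14)
z(H(10)) + h(Z) = (10 - 2*√14) + 16² = (10 - 2*√14) + 256 = 266 - 2*√14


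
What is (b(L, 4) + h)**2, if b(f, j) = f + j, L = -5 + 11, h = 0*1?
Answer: 100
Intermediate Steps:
h = 0
L = 6
(b(L, 4) + h)**2 = ((6 + 4) + 0)**2 = (10 + 0)**2 = 10**2 = 100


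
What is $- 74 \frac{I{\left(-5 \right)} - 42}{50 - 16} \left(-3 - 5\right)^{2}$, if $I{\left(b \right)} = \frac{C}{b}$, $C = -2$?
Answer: $\frac{492544}{85} \approx 5794.6$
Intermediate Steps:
$I{\left(b \right)} = - \frac{2}{b}$
$- 74 \frac{I{\left(-5 \right)} - 42}{50 - 16} \left(-3 - 5\right)^{2} = - 74 \frac{- \frac{2}{-5} - 42}{50 - 16} \left(-3 - 5\right)^{2} = - 74 \frac{\left(-2\right) \left(- \frac{1}{5}\right) - 42}{34} \left(-8\right)^{2} = - 74 \left(\frac{2}{5} - 42\right) \frac{1}{34} \cdot 64 = - 74 \left(\left(- \frac{208}{5}\right) \frac{1}{34}\right) 64 = \left(-74\right) \left(- \frac{104}{85}\right) 64 = \frac{7696}{85} \cdot 64 = \frac{492544}{85}$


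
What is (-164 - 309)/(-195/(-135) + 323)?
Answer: -4257/2920 ≈ -1.4579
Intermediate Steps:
(-164 - 309)/(-195/(-135) + 323) = -473/(-195*(-1/135) + 323) = -473/(13/9 + 323) = -473/2920/9 = -473*9/2920 = -4257/2920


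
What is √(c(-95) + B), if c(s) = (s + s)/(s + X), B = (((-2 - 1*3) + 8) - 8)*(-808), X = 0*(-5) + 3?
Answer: √8553010/46 ≈ 63.577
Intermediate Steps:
X = 3 (X = 0 + 3 = 3)
B = 4040 (B = (((-2 - 3) + 8) - 8)*(-808) = ((-5 + 8) - 8)*(-808) = (3 - 8)*(-808) = -5*(-808) = 4040)
c(s) = 2*s/(3 + s) (c(s) = (s + s)/(s + 3) = (2*s)/(3 + s) = 2*s/(3 + s))
√(c(-95) + B) = √(2*(-95)/(3 - 95) + 4040) = √(2*(-95)/(-92) + 4040) = √(2*(-95)*(-1/92) + 4040) = √(95/46 + 4040) = √(185935/46) = √8553010/46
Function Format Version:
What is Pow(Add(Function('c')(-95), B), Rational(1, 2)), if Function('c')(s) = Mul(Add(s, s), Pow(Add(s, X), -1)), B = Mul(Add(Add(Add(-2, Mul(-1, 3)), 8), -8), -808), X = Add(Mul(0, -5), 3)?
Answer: Mul(Rational(1, 46), Pow(8553010, Rational(1, 2))) ≈ 63.577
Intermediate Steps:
X = 3 (X = Add(0, 3) = 3)
B = 4040 (B = Mul(Add(Add(Add(-2, -3), 8), -8), -808) = Mul(Add(Add(-5, 8), -8), -808) = Mul(Add(3, -8), -808) = Mul(-5, -808) = 4040)
Function('c')(s) = Mul(2, s, Pow(Add(3, s), -1)) (Function('c')(s) = Mul(Add(s, s), Pow(Add(s, 3), -1)) = Mul(Mul(2, s), Pow(Add(3, s), -1)) = Mul(2, s, Pow(Add(3, s), -1)))
Pow(Add(Function('c')(-95), B), Rational(1, 2)) = Pow(Add(Mul(2, -95, Pow(Add(3, -95), -1)), 4040), Rational(1, 2)) = Pow(Add(Mul(2, -95, Pow(-92, -1)), 4040), Rational(1, 2)) = Pow(Add(Mul(2, -95, Rational(-1, 92)), 4040), Rational(1, 2)) = Pow(Add(Rational(95, 46), 4040), Rational(1, 2)) = Pow(Rational(185935, 46), Rational(1, 2)) = Mul(Rational(1, 46), Pow(8553010, Rational(1, 2)))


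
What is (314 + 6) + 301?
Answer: 621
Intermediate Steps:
(314 + 6) + 301 = 320 + 301 = 621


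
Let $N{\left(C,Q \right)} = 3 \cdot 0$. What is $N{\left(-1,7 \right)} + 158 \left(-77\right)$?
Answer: $-12166$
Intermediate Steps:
$N{\left(C,Q \right)} = 0$
$N{\left(-1,7 \right)} + 158 \left(-77\right) = 0 + 158 \left(-77\right) = 0 - 12166 = -12166$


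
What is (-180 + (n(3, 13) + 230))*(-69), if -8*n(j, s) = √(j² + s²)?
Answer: -3450 + 69*√178/8 ≈ -3334.9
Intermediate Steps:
n(j, s) = -√(j² + s²)/8
(-180 + (n(3, 13) + 230))*(-69) = (-180 + (-√(3² + 13²)/8 + 230))*(-69) = (-180 + (-√(9 + 169)/8 + 230))*(-69) = (-180 + (-√178/8 + 230))*(-69) = (-180 + (230 - √178/8))*(-69) = (50 - √178/8)*(-69) = -3450 + 69*√178/8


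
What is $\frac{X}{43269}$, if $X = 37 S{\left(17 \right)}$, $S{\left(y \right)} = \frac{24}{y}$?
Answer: $\frac{296}{245191} \approx 0.0012072$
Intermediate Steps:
$X = \frac{888}{17}$ ($X = 37 \cdot \frac{24}{17} = \frac{888}{17} \approx 52.235$)
$\frac{X}{43269} = \frac{888}{17 \cdot 43269} = \frac{888}{17} \cdot \frac{1}{43269} = \frac{296}{245191}$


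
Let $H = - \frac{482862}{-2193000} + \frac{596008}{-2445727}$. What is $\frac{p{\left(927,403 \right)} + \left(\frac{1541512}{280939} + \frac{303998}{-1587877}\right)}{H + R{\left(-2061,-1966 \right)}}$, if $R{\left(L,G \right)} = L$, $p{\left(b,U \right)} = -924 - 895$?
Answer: $\frac{723253873602605327732517500}{821877697375094784330098663} \approx 0.88$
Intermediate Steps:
$p{\left(b,U \right)} = -1819$ ($p{\left(b,U \right)} = -924 - 895 = -1819$)
$H = - \frac{21016152221}{893913218500}$ ($H = \left(-482862\right) \left(- \frac{1}{2193000}\right) + 596008 \left(- \frac{1}{2445727}\right) = \frac{80477}{365500} - \frac{596008}{2445727} = - \frac{21016152221}{893913218500} \approx -0.02351$)
$\frac{p{\left(927,403 \right)} + \left(\frac{1541512}{280939} + \frac{303998}{-1587877}\right)}{H + R{\left(-2061,-1966 \right)}} = \frac{-1819 + \left(\frac{1541512}{280939} + \frac{303998}{-1587877}\right)}{- \frac{21016152221}{893913218500} - 2061} = \frac{-1819 + \left(1541512 \cdot \frac{1}{280939} + 303998 \left(- \frac{1}{1587877}\right)\right)}{- \frac{1842376159480721}{893913218500}} = \left(-1819 + \left(\frac{1541512}{280939} - \frac{303998}{1587877}\right)\right) \left(- \frac{893913218500}{1842376159480721}\right) = \left(-1819 + \frac{2362326555902}{446096576503}\right) \left(- \frac{893913218500}{1842376159480721}\right) = \left(- \frac{809087346103055}{446096576503}\right) \left(- \frac{893913218500}{1842376159480721}\right) = \frac{723253873602605327732517500}{821877697375094784330098663}$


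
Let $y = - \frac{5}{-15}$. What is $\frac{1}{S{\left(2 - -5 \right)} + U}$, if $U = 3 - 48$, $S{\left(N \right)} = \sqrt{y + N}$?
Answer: $- \frac{135}{6053} - \frac{\sqrt{66}}{6053} \approx -0.023645$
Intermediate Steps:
$y = \frac{1}{3}$ ($y = \left(-5\right) \left(- \frac{1}{15}\right) = \frac{1}{3} \approx 0.33333$)
$S{\left(N \right)} = \sqrt{\frac{1}{3} + N}$
$U = -45$ ($U = 3 - 48 = -45$)
$\frac{1}{S{\left(2 - -5 \right)} + U} = \frac{1}{\frac{\sqrt{3 + 9 \left(2 - -5\right)}}{3} - 45} = \frac{1}{\frac{\sqrt{3 + 9 \left(2 + 5\right)}}{3} - 45} = \frac{1}{\frac{\sqrt{3 + 9 \cdot 7}}{3} - 45} = \frac{1}{\frac{\sqrt{3 + 63}}{3} - 45} = \frac{1}{\frac{\sqrt{66}}{3} - 45} = \frac{1}{-45 + \frac{\sqrt{66}}{3}}$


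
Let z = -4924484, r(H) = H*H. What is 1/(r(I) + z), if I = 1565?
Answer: -1/2475259 ≈ -4.0400e-7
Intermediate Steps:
r(H) = H**2
1/(r(I) + z) = 1/(1565**2 - 4924484) = 1/(2449225 - 4924484) = 1/(-2475259) = -1/2475259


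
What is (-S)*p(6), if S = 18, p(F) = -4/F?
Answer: 12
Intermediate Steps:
(-S)*p(6) = (-1*18)*(-4/6) = -(-72)/6 = -18*(-⅔) = 12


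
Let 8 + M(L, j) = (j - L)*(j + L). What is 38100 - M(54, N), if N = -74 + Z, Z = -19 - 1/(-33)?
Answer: 35262512/1089 ≈ 32381.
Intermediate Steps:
Z = -626/33 (Z = -19 - 1*(-1/33) = -19 + 1/33 = -626/33 ≈ -18.970)
N = -3068/33 (N = -74 - 626/33 = -3068/33 ≈ -92.970)
M(L, j) = -8 + (L + j)*(j - L) (M(L, j) = -8 + (j - L)*(j + L) = -8 + (j - L)*(L + j) = -8 + (L + j)*(j - L))
38100 - M(54, N) = 38100 - (-8 + (-3068/33)² - 1*54²) = 38100 - (-8 + 9412624/1089 - 1*2916) = 38100 - (-8 + 9412624/1089 - 2916) = 38100 - 1*6228388/1089 = 38100 - 6228388/1089 = 35262512/1089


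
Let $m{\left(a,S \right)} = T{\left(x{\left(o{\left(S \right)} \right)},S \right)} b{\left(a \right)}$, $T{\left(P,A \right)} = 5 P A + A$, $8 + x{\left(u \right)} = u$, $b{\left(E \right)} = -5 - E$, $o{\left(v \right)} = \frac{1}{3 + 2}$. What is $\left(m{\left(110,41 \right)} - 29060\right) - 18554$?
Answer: $131556$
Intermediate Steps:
$o{\left(v \right)} = \frac{1}{5}$
$x{\left(u \right)} = -8 + u$
$T{\left(P,A \right)} = A + 5 A P$ ($T{\left(P,A \right)} = 5 A P + A = A + 5 A P$)
$m{\left(a,S \right)} = - 38 S \left(-5 - a\right)$ ($m{\left(a,S \right)} = S \left(1 + 5 \left(-8 + \frac{1}{5}\right)\right) \left(-5 - a\right) = S \left(1 + 5 \left(- \frac{39}{5}\right)\right) \left(-5 - a\right) = S \left(1 - 39\right) \left(-5 - a\right) = S \left(-38\right) \left(-5 - a\right) = - 38 S \left(-5 - a\right)$)
$\left(m{\left(110,41 \right)} - 29060\right) - 18554 = \left(38 \cdot 41 \left(5 + 110\right) - 29060\right) - 18554 = \left(38 \cdot 41 \cdot 115 - 29060\right) - 18554 = \left(179170 - 29060\right) - 18554 = 150110 - 18554 = 131556$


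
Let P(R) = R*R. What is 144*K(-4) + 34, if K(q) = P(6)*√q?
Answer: 34 + 10368*I ≈ 34.0 + 10368.0*I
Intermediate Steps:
P(R) = R²
K(q) = 36*√q (K(q) = 6²*√q = 36*√q)
144*K(-4) + 34 = 144*(36*√(-4)) + 34 = 144*(36*(2*I)) + 34 = 144*(72*I) + 34 = 10368*I + 34 = 34 + 10368*I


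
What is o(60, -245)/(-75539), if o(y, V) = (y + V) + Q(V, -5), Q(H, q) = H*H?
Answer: -59840/75539 ≈ -0.79217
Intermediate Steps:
Q(H, q) = H²
o(y, V) = V + y + V² (o(y, V) = (y + V) + V² = (V + y) + V² = V + y + V²)
o(60, -245)/(-75539) = (-245 + 60 + (-245)²)/(-75539) = (-245 + 60 + 60025)*(-1/75539) = 59840*(-1/75539) = -59840/75539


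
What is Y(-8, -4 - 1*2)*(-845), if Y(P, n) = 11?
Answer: -9295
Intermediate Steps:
Y(-8, -4 - 1*2)*(-845) = 11*(-845) = -9295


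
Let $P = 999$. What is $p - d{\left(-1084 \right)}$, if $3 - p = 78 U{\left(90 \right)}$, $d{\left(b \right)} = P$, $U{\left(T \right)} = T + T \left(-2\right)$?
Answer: $6024$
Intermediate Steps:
$U{\left(T \right)} = - T$ ($U{\left(T \right)} = T - 2 T = - T$)
$d{\left(b \right)} = 999$
$p = 7023$ ($p = 3 - 78 \left(\left(-1\right) 90\right) = 3 - 78 \left(-90\right) = 3 - -7020 = 3 + 7020 = 7023$)
$p - d{\left(-1084 \right)} = 7023 - 999 = 6024$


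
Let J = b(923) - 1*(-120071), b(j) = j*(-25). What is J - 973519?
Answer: -876523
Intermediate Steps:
b(j) = -25*j
J = 96996 (J = -25*923 - 1*(-120071) = -23075 + 120071 = 96996)
J - 973519 = 96996 - 973519 = -876523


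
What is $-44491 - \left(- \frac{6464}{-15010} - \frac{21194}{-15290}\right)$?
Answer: $- \frac{102112304804}{2295029} \approx -44493.0$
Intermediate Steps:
$-44491 - \left(- \frac{6464}{-15010} - \frac{21194}{-15290}\right) = -44491 - \left(\left(-6464\right) \left(- \frac{1}{15010}\right) - - \frac{10597}{7645}\right) = -44491 - \left(\frac{3232}{7505} + \frac{10597}{7645}\right) = -44491 - \frac{4169565}{2295029} = - \frac{102112304804}{2295029}$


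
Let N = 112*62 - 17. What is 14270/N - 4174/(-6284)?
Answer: 59292989/21764634 ≈ 2.7243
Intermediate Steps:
N = 6927 (N = 6944 - 17 = 6927)
14270/N - 4174/(-6284) = 14270/6927 - 4174/(-6284) = 14270*(1/6927) - 4174*(-1/6284) = 14270/6927 + 2087/3142 = 59292989/21764634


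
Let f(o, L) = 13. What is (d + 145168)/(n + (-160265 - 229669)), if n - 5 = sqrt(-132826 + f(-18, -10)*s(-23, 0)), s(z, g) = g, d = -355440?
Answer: 81991150688/152044757867 + 210272*I*sqrt(132826)/152044757867 ≈ 0.53926 + 0.00050402*I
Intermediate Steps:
n = 5 + I*sqrt(132826) (n = 5 + sqrt(-132826 + 13*0) = 5 + sqrt(-132826 + 0) = 5 + sqrt(-132826) = 5 + I*sqrt(132826) ≈ 5.0 + 364.45*I)
(d + 145168)/(n + (-160265 - 229669)) = (-355440 + 145168)/((5 + I*sqrt(132826)) + (-160265 - 229669)) = -210272/((5 + I*sqrt(132826)) - 389934) = -210272/(-389929 + I*sqrt(132826))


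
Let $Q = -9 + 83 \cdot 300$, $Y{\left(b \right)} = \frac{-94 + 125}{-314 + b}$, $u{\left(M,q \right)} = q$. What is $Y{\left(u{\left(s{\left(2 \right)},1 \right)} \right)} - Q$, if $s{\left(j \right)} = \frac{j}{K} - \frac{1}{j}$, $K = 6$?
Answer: $- \frac{7790914}{313} \approx -24891.0$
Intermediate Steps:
$s{\left(j \right)} = - \frac{1}{j} + \frac{j}{6}$ ($s{\left(j \right)} = \frac{j}{6} - \frac{1}{j} = - \frac{1}{j} + \frac{j}{6}$)
$Y{\left(b \right)} = \frac{31}{-314 + b}$
$Q = 24891$ ($Q = -9 + 24900 = 24891$)
$Y{\left(u{\left(s{\left(2 \right)},1 \right)} \right)} - Q = \frac{31}{-314 + 1} - 24891 = \frac{31}{-313} - 24891 = 31 \left(- \frac{1}{313}\right) - 24891 = - \frac{31}{313} - 24891 = - \frac{7790914}{313}$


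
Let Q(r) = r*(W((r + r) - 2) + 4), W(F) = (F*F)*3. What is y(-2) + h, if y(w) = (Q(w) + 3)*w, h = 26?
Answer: 468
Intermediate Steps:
W(F) = 3*F² (W(F) = F²*3 = 3*F²)
Q(r) = r*(4 + 3*(-2 + 2*r)²) (Q(r) = r*(3*((r + r) - 2)² + 4) = r*(3*(2*r - 2)² + 4) = r*(3*(-2 + 2*r)² + 4) = r*(4 + 3*(-2 + 2*r)²))
y(w) = w*(3 + 4*w*(1 + 3*(-1 + w)²)) (y(w) = (4*w*(1 + 3*(-1 + w)²) + 3)*w = (3 + 4*w*(1 + 3*(-1 + w)²))*w = w*(3 + 4*w*(1 + 3*(-1 + w)²)))
y(-2) + h = -2*(3 + 4*(-2)*(1 + 3*(-1 - 2)²)) + 26 = -2*(3 + 4*(-2)*(1 + 3*(-3)²)) + 26 = -2*(3 + 4*(-2)*(1 + 3*9)) + 26 = -2*(3 + 4*(-2)*(1 + 27)) + 26 = -2*(3 + 4*(-2)*28) + 26 = -2*(3 - 224) + 26 = -2*(-221) + 26 = 442 + 26 = 468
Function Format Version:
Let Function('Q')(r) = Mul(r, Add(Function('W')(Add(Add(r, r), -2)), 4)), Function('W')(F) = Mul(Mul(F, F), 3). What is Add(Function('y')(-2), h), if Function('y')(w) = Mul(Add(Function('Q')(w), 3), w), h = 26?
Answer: 468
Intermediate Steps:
Function('W')(F) = Mul(3, Pow(F, 2)) (Function('W')(F) = Mul(Pow(F, 2), 3) = Mul(3, Pow(F, 2)))
Function('Q')(r) = Mul(r, Add(4, Mul(3, Pow(Add(-2, Mul(2, r)), 2)))) (Function('Q')(r) = Mul(r, Add(Mul(3, Pow(Add(Add(r, r), -2), 2)), 4)) = Mul(r, Add(Mul(3, Pow(Add(Mul(2, r), -2), 2)), 4)) = Mul(r, Add(Mul(3, Pow(Add(-2, Mul(2, r)), 2)), 4)) = Mul(r, Add(4, Mul(3, Pow(Add(-2, Mul(2, r)), 2)))))
Function('y')(w) = Mul(w, Add(3, Mul(4, w, Add(1, Mul(3, Pow(Add(-1, w), 2)))))) (Function('y')(w) = Mul(Add(Mul(4, w, Add(1, Mul(3, Pow(Add(-1, w), 2)))), 3), w) = Mul(Add(3, Mul(4, w, Add(1, Mul(3, Pow(Add(-1, w), 2))))), w) = Mul(w, Add(3, Mul(4, w, Add(1, Mul(3, Pow(Add(-1, w), 2)))))))
Add(Function('y')(-2), h) = Add(Mul(-2, Add(3, Mul(4, -2, Add(1, Mul(3, Pow(Add(-1, -2), 2)))))), 26) = Add(Mul(-2, Add(3, Mul(4, -2, Add(1, Mul(3, Pow(-3, 2)))))), 26) = Add(Mul(-2, Add(3, Mul(4, -2, Add(1, Mul(3, 9))))), 26) = Add(Mul(-2, Add(3, Mul(4, -2, Add(1, 27)))), 26) = Add(Mul(-2, Add(3, Mul(4, -2, 28))), 26) = Add(Mul(-2, Add(3, -224)), 26) = Add(Mul(-2, -221), 26) = Add(442, 26) = 468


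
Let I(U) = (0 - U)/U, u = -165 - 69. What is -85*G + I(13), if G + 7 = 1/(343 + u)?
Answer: 64661/109 ≈ 593.22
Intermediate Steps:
u = -234
I(U) = -1 (I(U) = (-U)/U = -1)
G = -762/109 (G = -7 + 1/(343 - 234) = -7 + 1/109 = -762/109 ≈ -6.9908)
-85*G + I(13) = -85*(-762/109) - 1 = 64770/109 - 1 = 64661/109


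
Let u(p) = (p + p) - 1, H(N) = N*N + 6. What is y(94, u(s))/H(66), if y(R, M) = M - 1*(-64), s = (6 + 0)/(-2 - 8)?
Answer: 103/7270 ≈ 0.014168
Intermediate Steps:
H(N) = 6 + N² (H(N) = N² + 6 = 6 + N²)
s = -⅗ (s = 6/(-10) = 6*(-⅒) = -⅗ ≈ -0.60000)
u(p) = -1 + 2*p (u(p) = 2*p - 1 = -1 + 2*p)
y(R, M) = 64 + M (y(R, M) = M + 64 = 64 + M)
y(94, u(s))/H(66) = (64 + (-1 + 2*(-⅗)))/(6 + 66²) = (64 + (-1 - 6/5))/(6 + 4356) = (64 - 11/5)/4362 = (309/5)*(1/4362) = 103/7270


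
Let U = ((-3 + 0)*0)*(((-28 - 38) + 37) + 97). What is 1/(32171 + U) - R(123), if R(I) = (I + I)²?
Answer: -1946860235/32171 ≈ -60516.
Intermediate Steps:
R(I) = 4*I² (R(I) = (2*I)² = 4*I²)
U = 0 (U = (-3*0)*((-66 + 37) + 97) = 0*(-29 + 97) = 0*68 = 0)
1/(32171 + U) - R(123) = 1/(32171 + 0) - 4*123² = 1/32171 - 4*15129 = 1/32171 - 1*60516 = 1/32171 - 60516 = -1946860235/32171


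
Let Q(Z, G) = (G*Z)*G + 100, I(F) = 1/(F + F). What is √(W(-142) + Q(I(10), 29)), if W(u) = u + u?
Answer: I*√14195/10 ≈ 11.914*I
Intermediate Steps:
I(F) = 1/(2*F)
Q(Z, G) = 100 + Z*G² (Q(Z, G) = Z*G² + 100 = 100 + Z*G²)
W(u) = 2*u
√(W(-142) + Q(I(10), 29)) = √(2*(-142) + (100 + ((½)/10)*29²)) = √(-284 + (100 + ((½)*(⅒))*841)) = √(-284 + (100 + (1/20)*841)) = √(-284 + (100 + 841/20)) = √(-284 + 2841/20) = √(-2839/20) = I*√14195/10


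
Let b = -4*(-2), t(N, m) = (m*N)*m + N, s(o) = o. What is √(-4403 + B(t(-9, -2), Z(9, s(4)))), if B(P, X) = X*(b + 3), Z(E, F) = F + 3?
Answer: I*√4326 ≈ 65.772*I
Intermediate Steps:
Z(E, F) = 3 + F
t(N, m) = N + N*m² (t(N, m) = (N*m)*m + N = N*m² + N = N + N*m²)
b = 8
B(P, X) = 11*X (B(P, X) = X*(8 + 3) = X*11 = 11*X)
√(-4403 + B(t(-9, -2), Z(9, s(4)))) = √(-4403 + 11*(3 + 4)) = √(-4403 + 11*7) = √(-4403 + 77) = √(-4326) = I*√4326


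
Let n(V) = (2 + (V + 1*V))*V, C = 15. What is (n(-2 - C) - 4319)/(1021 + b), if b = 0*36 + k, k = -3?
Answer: -3775/1018 ≈ -3.7083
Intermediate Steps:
b = -3 (b = 0*36 - 3 = 0 - 3 = -3)
n(V) = V*(2 + 2*V) (n(V) = (2 + (V + V))*V = (2 + 2*V)*V = V*(2 + 2*V))
(n(-2 - C) - 4319)/(1021 + b) = (2*(-2 - 1*15)*(1 + (-2 - 1*15)) - 4319)/(1021 - 3) = (2*(-2 - 15)*(1 + (-2 - 15)) - 4319)/1018 = (2*(-17)*(1 - 17) - 4319)*(1/1018) = (2*(-17)*(-16) - 4319)*(1/1018) = (544 - 4319)*(1/1018) = -3775*1/1018 = -3775/1018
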